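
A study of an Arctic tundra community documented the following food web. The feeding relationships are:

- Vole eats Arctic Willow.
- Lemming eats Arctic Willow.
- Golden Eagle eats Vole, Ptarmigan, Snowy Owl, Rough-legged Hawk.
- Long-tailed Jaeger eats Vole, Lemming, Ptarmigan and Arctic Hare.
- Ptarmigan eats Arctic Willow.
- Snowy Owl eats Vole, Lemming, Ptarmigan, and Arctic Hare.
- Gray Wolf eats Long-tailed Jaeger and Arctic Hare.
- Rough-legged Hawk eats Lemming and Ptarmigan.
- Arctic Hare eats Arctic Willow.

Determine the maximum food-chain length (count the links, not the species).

3 links

One longest chain: Arctic Willow → Lemming → Long-tailed Jaeger → Gray Wolf.
It has 4 species and 3 links.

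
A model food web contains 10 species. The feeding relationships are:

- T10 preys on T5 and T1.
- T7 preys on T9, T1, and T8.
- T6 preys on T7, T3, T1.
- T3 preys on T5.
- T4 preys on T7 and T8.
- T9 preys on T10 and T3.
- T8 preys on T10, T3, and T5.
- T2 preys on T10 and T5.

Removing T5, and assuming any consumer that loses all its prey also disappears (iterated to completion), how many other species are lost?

1

Remove T5.
Round 1: T3 (all prey gone) → extinct.
No further losses. Total secondary extinctions: 1.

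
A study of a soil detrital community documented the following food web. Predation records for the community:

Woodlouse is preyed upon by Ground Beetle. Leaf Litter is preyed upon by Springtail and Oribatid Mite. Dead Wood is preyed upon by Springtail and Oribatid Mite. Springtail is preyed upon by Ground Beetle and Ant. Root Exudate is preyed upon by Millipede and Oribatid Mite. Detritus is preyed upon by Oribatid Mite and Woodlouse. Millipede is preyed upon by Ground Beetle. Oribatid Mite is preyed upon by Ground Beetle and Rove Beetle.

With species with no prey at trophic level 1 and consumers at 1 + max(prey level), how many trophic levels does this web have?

3

Basal resources (level 1): Root Exudate, Dead Wood, Leaf Litter, Detritus.
Root Exudate → Oribatid Mite → Rove Beetle gives Rove Beetle level 3.
No species has a prey at level 3, so no species reaches level 4.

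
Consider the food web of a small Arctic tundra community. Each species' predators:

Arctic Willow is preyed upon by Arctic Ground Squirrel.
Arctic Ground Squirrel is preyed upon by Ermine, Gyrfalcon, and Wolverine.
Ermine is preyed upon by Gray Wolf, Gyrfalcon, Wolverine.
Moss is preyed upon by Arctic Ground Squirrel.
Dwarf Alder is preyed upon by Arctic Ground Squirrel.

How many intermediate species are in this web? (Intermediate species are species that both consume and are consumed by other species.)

Intermediate species (has both prey and predators): Arctic Ground Squirrel, Ermine.
Count: 2.

2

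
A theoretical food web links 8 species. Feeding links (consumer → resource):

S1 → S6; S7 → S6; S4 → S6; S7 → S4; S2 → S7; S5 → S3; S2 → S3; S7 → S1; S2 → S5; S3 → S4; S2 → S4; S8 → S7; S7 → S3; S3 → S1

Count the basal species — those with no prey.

1

Basal species (no prey listed): S6.
Count: 1.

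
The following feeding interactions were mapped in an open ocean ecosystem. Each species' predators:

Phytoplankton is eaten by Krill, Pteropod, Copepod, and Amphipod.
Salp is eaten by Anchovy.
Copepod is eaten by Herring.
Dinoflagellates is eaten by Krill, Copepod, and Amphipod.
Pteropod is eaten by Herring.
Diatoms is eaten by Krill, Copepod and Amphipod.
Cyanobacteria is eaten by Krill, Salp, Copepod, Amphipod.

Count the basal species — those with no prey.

Basal species (no prey listed): Phytoplankton, Cyanobacteria, Diatoms, Dinoflagellates.
Count: 4.

4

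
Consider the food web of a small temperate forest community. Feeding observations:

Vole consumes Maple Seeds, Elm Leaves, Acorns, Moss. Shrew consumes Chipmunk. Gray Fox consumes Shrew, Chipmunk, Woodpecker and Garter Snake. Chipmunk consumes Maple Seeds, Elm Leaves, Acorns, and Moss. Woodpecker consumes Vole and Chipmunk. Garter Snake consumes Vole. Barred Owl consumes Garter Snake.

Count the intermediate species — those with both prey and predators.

Intermediate species (has both prey and predators): Vole, Chipmunk, Garter Snake, Shrew, Woodpecker.
Count: 5.

5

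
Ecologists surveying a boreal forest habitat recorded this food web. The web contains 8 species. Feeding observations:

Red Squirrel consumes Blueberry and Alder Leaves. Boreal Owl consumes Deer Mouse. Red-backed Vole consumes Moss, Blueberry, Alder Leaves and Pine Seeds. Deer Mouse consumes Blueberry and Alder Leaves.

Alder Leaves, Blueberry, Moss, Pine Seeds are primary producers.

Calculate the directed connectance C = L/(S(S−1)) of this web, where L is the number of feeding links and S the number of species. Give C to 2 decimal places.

C = 0.16

The web has S = 8 species and L = 9 feeding links.
C = L / (S(S−1)) = 9 / 56 = 0.1607 ≈ 0.16.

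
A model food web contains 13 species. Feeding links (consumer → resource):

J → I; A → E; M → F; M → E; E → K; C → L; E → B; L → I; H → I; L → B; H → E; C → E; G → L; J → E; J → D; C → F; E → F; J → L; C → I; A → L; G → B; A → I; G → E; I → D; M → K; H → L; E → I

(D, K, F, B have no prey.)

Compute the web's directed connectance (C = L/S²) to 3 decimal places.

The web has S = 13 species and L = 27 feeding links.
C = L / S² = 27 / 169 = 0.1598 ≈ 0.160.

C = 0.160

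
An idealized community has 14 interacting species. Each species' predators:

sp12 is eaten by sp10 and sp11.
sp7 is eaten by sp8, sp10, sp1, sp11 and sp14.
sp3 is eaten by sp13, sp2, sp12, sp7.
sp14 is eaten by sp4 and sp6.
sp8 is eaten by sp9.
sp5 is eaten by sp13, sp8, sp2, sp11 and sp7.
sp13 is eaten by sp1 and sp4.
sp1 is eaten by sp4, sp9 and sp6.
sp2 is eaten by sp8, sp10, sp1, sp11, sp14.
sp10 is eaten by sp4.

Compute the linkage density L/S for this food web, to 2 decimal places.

There are L = 30 links among S = 14 species.
L/S = 30/14 = 2.1429 ≈ 2.14.

L/S = 2.14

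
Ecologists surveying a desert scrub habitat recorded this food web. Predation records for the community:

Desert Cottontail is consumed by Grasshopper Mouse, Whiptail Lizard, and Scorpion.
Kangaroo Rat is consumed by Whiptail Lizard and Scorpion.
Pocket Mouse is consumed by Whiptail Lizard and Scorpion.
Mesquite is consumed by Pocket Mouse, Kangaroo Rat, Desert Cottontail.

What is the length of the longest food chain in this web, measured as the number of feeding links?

2 links

One longest chain: Mesquite → Pocket Mouse → Scorpion.
It has 3 species and 2 links.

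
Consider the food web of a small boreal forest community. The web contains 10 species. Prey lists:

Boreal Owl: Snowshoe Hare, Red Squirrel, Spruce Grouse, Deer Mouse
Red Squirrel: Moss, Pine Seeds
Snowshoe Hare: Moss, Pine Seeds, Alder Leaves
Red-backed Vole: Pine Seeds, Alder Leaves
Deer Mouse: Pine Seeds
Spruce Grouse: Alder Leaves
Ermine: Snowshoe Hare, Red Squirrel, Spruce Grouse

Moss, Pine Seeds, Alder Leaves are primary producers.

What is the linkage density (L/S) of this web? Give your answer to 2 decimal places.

There are L = 16 links among S = 10 species.
L/S = 16/10 = 1.6000 ≈ 1.60.

L/S = 1.60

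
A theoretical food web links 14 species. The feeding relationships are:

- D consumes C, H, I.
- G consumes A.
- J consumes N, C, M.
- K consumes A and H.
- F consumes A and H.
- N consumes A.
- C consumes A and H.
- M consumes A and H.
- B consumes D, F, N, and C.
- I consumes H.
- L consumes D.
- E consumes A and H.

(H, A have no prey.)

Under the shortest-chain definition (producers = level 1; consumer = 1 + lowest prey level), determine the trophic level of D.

Trophic level 2

H is a producer → level 1.
D eats H → level 2.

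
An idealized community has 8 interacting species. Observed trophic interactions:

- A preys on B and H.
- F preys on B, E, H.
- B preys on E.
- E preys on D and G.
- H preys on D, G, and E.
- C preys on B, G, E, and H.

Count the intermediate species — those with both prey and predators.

Intermediate species (has both prey and predators): E, B, H.
Count: 3.

3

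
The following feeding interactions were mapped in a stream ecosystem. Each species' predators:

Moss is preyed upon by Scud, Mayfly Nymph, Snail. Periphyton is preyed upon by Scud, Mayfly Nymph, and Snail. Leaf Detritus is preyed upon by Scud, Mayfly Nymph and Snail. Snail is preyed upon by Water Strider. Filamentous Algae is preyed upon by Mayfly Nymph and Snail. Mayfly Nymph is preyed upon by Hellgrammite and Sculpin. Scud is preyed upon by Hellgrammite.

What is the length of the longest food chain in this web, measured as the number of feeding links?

2 links

One longest chain: Leaf Detritus → Mayfly Nymph → Sculpin.
It has 3 species and 2 links.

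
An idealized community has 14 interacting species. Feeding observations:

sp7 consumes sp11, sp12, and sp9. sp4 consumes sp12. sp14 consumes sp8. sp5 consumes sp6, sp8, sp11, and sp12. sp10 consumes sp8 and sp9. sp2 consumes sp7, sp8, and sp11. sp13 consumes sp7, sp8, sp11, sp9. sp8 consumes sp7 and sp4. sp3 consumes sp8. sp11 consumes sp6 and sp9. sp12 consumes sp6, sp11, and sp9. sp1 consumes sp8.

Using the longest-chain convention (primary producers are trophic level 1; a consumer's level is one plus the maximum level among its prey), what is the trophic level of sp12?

sp6 is a producer → level 1.
sp11 eats sp6 (level 1); other prey at levels: sp9 1 → level 2.
sp12 eats sp11 (level 2); other prey at levels: sp6 1, sp9 1 → level 3.

Trophic level 3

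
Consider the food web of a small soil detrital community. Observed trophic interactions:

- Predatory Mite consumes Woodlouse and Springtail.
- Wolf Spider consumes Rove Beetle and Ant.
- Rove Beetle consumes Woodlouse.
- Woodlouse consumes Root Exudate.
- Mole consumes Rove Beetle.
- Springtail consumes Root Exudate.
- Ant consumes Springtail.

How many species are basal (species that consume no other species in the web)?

Basal species (no prey listed): Root Exudate.
Count: 1.

1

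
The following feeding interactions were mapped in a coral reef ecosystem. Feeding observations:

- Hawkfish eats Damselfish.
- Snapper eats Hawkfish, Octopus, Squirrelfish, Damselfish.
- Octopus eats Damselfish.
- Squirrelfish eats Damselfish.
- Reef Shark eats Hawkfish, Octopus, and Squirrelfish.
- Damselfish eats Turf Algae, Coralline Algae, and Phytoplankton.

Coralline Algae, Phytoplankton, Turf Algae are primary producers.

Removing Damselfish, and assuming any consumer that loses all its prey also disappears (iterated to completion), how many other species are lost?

Remove Damselfish.
Round 1: Hawkfish (all prey gone), Squirrelfish (all prey gone), Octopus (all prey gone) → extinct.
Round 2: Snapper (all prey gone), Reef Shark (all prey gone) → extinct.
No further losses. Total secondary extinctions: 5.

5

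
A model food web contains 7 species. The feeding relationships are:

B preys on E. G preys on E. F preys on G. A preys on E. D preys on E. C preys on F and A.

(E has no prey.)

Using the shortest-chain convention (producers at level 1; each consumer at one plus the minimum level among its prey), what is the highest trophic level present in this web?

3

Producers (level 1): E.
Following each consumer down to its lowest-level prey: E → G → F (levels 1 through 3).
All prey of F (G 2) are at level 2 or above, so F is at level 1 + 2 = 3.
Every consumer has at least one prey at level 2 or below, so none exceeds level 3.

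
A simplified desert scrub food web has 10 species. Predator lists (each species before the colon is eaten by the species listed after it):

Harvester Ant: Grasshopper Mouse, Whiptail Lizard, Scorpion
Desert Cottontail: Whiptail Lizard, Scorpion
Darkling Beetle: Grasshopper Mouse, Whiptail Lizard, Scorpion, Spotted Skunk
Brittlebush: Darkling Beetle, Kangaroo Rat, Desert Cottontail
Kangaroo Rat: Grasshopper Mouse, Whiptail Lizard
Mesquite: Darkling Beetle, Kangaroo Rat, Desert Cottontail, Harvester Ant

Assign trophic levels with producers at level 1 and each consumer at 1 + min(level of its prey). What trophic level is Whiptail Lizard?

Trophic level 3

Mesquite is a producer → level 1.
Darkling Beetle eats Mesquite → level 2.
Whiptail Lizard eats Darkling Beetle → level 3.
No prey of Whiptail Lizard is below level 2, so 3 is the minimum.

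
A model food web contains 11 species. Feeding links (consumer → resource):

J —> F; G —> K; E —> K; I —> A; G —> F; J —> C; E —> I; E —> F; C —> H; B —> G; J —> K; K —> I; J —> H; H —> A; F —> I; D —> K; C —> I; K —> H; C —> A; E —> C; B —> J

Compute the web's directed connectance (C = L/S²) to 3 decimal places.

C = 0.174

The web has S = 11 species and L = 21 feeding links.
C = L / S² = 21 / 121 = 0.1736 ≈ 0.174.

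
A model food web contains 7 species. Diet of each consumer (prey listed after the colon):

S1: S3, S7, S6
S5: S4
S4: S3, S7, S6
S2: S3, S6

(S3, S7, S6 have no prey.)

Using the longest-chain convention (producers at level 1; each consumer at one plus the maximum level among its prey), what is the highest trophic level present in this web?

Producers (level 1): S3, S7, S6.
S3 → S4 → S5 gives S5 level 3.
No species has a prey at level 3, so no species reaches level 4.

3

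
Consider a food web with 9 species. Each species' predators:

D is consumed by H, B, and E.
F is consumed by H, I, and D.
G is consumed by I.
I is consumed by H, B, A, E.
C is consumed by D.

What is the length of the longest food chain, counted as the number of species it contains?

3 species

One longest chain: F → D → B.
It has 3 species and 2 links.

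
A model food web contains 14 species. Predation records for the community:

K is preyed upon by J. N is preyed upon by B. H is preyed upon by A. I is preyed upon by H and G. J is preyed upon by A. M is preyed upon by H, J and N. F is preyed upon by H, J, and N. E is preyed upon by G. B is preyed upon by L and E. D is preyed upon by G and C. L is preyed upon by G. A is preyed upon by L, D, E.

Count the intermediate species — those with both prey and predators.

Intermediate species (has both prey and predators): N, H, J, A, B, E, L, D.
Count: 8.

8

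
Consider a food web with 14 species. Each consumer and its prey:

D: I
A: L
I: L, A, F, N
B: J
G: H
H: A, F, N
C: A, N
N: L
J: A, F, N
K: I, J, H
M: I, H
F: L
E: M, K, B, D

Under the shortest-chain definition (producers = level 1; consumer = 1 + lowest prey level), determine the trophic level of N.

L is a producer → level 1.
N eats L → level 2.

Trophic level 2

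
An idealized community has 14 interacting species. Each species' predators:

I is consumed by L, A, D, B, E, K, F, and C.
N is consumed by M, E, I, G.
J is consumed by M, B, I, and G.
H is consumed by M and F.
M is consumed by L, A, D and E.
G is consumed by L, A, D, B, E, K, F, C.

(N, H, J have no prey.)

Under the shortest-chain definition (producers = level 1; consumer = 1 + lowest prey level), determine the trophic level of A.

N is a producer → level 1.
M eats N → level 2.
A eats M → level 3.
No prey of A is below level 2, so 3 is the minimum.

Trophic level 3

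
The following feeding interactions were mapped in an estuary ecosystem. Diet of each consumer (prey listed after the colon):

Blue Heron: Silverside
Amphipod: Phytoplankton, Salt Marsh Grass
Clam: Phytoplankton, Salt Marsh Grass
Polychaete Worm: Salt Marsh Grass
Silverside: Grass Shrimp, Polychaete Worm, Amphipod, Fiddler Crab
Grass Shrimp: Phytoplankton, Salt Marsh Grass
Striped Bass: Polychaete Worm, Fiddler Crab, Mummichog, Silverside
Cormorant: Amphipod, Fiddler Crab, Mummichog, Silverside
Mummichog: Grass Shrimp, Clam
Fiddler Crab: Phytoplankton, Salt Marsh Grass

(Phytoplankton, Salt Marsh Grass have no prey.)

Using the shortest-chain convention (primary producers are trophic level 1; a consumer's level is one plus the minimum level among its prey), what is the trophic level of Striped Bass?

Trophic level 3

Salt Marsh Grass is a producer → level 1.
Polychaete Worm eats Salt Marsh Grass → level 2.
Striped Bass eats Polychaete Worm → level 3.
No prey of Striped Bass is below level 2, so 3 is the minimum.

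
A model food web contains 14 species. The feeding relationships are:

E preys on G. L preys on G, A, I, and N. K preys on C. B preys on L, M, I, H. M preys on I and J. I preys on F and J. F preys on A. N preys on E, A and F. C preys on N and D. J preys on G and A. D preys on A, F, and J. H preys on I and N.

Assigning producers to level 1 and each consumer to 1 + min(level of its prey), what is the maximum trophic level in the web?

Producers (level 1): G, A.
Following each consumer down to its lowest-level prey: A → N → C → K (levels 1 through 4).
All prey of K (C 3) are at level 3 or above, so K is at level 1 + 3 = 4.
Every consumer has at least one prey at level 3 or below, so none exceeds level 4.

4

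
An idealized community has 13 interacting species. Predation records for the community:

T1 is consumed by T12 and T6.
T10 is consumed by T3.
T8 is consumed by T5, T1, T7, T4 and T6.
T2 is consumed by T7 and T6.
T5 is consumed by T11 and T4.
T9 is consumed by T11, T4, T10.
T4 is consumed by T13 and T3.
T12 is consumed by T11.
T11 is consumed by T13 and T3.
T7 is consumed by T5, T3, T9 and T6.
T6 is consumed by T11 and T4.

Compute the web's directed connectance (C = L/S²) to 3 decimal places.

C = 0.154

The web has S = 13 species and L = 26 feeding links.
C = L / S² = 26 / 169 = 0.1538 ≈ 0.154.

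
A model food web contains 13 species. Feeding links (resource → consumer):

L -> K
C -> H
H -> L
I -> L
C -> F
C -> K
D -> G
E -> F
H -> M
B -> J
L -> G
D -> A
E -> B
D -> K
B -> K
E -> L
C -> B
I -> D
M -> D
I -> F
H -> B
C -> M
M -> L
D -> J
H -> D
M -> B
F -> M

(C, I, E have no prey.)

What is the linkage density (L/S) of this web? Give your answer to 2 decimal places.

There are L = 27 links among S = 13 species.
L/S = 27/13 = 2.0769 ≈ 2.08.

L/S = 2.08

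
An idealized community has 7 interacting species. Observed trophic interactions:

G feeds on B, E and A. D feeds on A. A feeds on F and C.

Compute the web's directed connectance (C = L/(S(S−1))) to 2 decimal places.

The web has S = 7 species and L = 6 feeding links.
C = L / (S(S−1)) = 6 / 42 = 0.1429 ≈ 0.14.

C = 0.14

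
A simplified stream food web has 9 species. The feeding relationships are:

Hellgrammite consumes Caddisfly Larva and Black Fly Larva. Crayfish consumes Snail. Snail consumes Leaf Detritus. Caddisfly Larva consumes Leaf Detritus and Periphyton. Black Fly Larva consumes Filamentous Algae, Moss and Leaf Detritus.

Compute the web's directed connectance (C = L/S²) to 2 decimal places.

C = 0.11

The web has S = 9 species and L = 9 feeding links.
C = L / S² = 9 / 81 = 0.1111 ≈ 0.11.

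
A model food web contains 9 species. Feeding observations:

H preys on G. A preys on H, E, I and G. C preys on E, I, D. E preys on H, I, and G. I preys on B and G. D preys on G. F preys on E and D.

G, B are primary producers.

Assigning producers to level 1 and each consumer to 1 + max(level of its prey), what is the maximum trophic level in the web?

Producers (level 1): G, B.
G → I → E → A gives A level 4.
No species has a prey at level 4, so no species reaches level 5.

4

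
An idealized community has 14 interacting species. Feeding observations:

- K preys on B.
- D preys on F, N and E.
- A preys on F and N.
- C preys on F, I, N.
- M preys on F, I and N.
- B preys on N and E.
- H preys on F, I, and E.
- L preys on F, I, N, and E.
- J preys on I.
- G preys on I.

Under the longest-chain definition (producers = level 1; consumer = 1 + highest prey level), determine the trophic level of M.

Trophic level 2

F is a producer → level 1.
M eats F (level 1); other prey at levels: N 1, I 1 → level 2.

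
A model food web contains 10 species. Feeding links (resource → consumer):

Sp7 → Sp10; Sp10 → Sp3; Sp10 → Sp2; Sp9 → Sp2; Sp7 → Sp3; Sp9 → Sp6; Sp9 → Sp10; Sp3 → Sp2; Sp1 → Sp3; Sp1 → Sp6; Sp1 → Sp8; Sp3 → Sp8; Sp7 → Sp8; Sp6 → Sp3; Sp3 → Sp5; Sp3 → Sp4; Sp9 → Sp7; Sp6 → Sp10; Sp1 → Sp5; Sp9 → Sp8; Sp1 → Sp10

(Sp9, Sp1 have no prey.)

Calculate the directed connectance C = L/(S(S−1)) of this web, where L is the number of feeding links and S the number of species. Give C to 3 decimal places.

C = 0.233

The web has S = 10 species and L = 21 feeding links.
C = L / (S(S−1)) = 21 / 90 = 0.2333 ≈ 0.233.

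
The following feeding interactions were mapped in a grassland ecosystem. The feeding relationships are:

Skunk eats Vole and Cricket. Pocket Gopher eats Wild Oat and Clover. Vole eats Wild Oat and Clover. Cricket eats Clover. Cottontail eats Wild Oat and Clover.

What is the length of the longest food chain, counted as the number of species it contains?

One longest chain: Clover → Cricket → Skunk.
It has 3 species and 2 links.

3 species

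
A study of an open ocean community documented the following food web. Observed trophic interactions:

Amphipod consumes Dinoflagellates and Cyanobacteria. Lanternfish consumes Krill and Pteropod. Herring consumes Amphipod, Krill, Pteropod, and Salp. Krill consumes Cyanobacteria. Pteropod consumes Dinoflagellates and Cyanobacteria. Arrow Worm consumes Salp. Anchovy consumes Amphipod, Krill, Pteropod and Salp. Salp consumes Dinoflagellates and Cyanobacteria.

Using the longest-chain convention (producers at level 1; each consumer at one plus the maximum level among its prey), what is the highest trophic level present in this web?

3

Producers (level 1): Dinoflagellates, Cyanobacteria.
Dinoflagellates → Amphipod → Herring gives Herring level 3.
No species has a prey at level 3, so no species reaches level 4.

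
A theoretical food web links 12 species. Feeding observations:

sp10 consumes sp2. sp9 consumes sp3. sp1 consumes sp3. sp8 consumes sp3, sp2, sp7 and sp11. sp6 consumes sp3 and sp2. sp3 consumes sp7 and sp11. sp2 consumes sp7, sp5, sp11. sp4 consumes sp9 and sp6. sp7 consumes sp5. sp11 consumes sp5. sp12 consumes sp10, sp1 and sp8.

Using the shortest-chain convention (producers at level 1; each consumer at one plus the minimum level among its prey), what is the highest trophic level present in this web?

Producers (level 1): sp5.
Following each consumer down to its lowest-level prey: sp5 → sp11 → sp8 → sp12 (levels 1 through 4).
All prey of sp12 (sp8 3, sp10 3, sp1 4) are at level 3 or above, so sp12 is at level 1 + 3 = 4.
Every consumer has at least one prey at level 3 or below, so none exceeds level 4.

4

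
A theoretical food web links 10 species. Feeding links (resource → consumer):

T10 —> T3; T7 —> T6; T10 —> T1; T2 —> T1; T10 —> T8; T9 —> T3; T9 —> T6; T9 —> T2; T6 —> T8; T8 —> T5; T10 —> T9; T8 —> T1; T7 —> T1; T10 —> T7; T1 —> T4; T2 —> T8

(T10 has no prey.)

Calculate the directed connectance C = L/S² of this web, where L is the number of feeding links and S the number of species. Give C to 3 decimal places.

C = 0.160

The web has S = 10 species and L = 16 feeding links.
C = L / S² = 16 / 100 = 0.1600 ≈ 0.160.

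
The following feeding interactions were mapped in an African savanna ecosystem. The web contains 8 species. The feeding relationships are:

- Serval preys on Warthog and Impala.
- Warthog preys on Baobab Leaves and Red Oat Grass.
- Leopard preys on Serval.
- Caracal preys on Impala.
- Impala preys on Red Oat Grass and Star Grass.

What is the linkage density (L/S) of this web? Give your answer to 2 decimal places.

L/S = 1.00

There are L = 8 links among S = 8 species.
L/S = 8/8 = 1.0000 ≈ 1.00.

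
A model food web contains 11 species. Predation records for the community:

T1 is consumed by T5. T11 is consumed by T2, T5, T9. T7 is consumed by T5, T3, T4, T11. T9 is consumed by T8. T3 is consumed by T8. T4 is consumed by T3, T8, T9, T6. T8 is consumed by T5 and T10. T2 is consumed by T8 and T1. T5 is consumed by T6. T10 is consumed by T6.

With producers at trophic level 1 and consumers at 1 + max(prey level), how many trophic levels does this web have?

6

Producers (level 1): T7.
T7 → T4 → T3 → T8 → T5 → T6 gives T6 level 6.
No species has a prey at level 6, so no species reaches level 7.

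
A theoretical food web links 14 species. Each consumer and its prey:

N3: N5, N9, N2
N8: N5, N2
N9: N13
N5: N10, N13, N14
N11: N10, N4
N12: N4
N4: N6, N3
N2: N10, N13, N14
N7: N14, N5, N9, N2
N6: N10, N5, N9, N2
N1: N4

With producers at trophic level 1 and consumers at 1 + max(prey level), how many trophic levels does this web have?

5

Producers (level 1): N10, N13, N14.
N10 → N5 → N6 → N4 → N1 gives N1 level 5.
No species has a prey at level 5, so no species reaches level 6.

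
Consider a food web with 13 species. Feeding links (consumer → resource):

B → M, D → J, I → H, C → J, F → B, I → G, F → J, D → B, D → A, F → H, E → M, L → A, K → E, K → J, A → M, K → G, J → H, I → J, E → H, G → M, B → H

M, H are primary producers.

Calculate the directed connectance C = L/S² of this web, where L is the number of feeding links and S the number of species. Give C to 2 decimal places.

The web has S = 13 species and L = 21 feeding links.
C = L / S² = 21 / 169 = 0.1243 ≈ 0.12.

C = 0.12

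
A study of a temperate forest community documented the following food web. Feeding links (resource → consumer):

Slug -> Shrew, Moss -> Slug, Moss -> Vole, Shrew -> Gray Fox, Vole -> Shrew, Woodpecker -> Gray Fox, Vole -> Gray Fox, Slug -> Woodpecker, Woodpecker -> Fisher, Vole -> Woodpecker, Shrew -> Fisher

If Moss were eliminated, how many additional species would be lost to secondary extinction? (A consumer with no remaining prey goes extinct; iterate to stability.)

Remove Moss.
Round 1: Vole (all prey gone), Slug (all prey gone) → extinct.
Round 2: Shrew (all prey gone), Woodpecker (all prey gone) → extinct.
Round 3: Gray Fox (all prey gone), Fisher (all prey gone) → extinct.
No further losses. Total secondary extinctions: 6.

6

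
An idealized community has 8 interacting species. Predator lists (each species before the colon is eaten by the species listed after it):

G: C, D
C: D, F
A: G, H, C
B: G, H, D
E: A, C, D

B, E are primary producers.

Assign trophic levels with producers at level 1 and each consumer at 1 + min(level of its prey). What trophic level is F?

E is a producer → level 1.
C eats E → level 2.
F eats C → level 3.
No prey of F is below level 2, so 3 is the minimum.

Trophic level 3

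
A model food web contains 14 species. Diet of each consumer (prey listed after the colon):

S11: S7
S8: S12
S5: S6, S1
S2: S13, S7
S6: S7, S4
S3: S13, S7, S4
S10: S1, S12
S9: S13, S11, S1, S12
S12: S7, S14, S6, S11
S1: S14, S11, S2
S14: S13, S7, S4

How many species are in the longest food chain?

4 species

One longest chain: S13 → S14 → S1 → S9.
It has 4 species and 3 links.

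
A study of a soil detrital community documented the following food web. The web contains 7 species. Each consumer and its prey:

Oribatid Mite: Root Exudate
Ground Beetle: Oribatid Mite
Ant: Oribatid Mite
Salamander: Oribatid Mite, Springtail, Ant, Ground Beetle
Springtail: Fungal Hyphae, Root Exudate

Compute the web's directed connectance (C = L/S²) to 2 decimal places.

C = 0.18

The web has S = 7 species and L = 9 feeding links.
C = L / S² = 9 / 49 = 0.1837 ≈ 0.18.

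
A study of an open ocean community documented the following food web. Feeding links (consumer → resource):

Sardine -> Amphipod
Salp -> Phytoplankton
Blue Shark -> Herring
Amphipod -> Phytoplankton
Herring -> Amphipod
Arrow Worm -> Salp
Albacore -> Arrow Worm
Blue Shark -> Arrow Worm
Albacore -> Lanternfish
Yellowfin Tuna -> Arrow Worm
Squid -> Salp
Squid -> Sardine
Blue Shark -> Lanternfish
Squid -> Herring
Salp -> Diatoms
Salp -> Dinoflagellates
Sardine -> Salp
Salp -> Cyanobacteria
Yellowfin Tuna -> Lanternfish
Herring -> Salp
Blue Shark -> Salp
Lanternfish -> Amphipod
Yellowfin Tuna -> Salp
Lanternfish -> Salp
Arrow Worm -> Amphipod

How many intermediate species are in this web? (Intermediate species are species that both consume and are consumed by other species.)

Intermediate species (has both prey and predators): Salp, Amphipod, Arrow Worm, Sardine, Herring, Lanternfish.
Count: 6.

6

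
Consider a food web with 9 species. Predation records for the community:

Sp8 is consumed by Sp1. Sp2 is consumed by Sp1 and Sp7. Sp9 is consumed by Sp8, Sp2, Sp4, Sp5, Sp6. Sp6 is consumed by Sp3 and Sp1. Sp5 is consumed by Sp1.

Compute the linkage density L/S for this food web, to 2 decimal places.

L/S = 1.22

There are L = 11 links among S = 9 species.
L/S = 11/9 = 1.2222 ≈ 1.22.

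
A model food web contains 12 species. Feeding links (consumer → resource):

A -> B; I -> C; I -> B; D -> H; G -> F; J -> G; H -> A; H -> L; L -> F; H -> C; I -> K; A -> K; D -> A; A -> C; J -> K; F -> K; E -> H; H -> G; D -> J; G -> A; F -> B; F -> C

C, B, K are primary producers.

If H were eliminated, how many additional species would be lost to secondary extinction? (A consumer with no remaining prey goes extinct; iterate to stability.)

1

Remove H.
Round 1: E (all prey gone) → extinct.
No further losses. Total secondary extinctions: 1.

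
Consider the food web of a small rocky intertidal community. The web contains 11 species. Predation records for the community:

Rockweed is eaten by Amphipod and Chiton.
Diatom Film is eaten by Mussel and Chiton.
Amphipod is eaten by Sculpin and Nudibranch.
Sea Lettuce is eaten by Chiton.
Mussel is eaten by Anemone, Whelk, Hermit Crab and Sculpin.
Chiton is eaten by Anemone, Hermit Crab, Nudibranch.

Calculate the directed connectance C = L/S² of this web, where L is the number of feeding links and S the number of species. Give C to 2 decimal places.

C = 0.12

The web has S = 11 species and L = 14 feeding links.
C = L / S² = 14 / 121 = 0.1157 ≈ 0.12.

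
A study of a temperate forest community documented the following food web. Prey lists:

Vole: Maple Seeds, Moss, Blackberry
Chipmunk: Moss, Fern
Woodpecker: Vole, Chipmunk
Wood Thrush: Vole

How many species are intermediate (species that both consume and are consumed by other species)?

Intermediate species (has both prey and predators): Vole, Chipmunk.
Count: 2.

2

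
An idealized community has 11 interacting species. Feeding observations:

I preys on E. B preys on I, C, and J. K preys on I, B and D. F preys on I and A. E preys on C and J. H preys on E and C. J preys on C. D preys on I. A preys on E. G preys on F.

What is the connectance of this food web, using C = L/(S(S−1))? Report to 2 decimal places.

The web has S = 11 species and L = 17 feeding links.
C = L / (S(S−1)) = 17 / 110 = 0.1545 ≈ 0.15.

C = 0.15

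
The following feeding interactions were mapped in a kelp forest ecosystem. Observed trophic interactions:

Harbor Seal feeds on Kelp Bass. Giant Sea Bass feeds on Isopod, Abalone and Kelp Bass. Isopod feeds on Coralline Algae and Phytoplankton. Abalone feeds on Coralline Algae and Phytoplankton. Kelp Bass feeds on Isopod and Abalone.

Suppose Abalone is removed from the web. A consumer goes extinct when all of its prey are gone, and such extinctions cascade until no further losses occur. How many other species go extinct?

Remove Abalone.
Every predator of it retains at least one other prey: Kelp Bass still has Isopod; Giant Sea Bass still has Isopod, Kelp Bass.
No consumer loses all prey, so no secondary extinctions occur.

0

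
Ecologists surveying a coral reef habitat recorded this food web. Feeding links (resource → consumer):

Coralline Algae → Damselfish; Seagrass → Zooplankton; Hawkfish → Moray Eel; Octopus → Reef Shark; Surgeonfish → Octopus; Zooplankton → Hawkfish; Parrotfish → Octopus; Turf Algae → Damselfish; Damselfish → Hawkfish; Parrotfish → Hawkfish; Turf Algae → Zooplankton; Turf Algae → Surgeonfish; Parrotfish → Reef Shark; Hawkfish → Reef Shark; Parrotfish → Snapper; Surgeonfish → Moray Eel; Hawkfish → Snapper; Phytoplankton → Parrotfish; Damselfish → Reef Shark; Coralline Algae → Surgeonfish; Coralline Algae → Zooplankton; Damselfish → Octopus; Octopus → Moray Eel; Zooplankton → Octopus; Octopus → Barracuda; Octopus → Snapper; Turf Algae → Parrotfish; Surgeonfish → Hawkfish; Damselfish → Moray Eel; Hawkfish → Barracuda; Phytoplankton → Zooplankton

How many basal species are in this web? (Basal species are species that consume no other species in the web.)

Basal species (no prey listed): Phytoplankton, Seagrass, Coralline Algae, Turf Algae.
Count: 4.

4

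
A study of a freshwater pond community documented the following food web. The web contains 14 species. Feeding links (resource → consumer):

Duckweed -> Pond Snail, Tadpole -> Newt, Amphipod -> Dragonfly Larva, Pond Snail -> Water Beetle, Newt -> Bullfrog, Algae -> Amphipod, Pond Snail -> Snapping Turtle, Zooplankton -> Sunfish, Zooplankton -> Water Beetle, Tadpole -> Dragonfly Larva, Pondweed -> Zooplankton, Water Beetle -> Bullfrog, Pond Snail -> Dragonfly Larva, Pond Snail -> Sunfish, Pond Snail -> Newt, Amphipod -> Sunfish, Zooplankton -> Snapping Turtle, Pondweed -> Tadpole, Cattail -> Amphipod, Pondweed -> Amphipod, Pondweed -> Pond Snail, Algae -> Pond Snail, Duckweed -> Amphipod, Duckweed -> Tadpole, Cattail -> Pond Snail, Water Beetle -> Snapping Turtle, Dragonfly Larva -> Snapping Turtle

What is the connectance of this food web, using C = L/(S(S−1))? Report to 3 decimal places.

C = 0.148

The web has S = 14 species and L = 27 feeding links.
C = L / (S(S−1)) = 27 / 182 = 0.1484 ≈ 0.148.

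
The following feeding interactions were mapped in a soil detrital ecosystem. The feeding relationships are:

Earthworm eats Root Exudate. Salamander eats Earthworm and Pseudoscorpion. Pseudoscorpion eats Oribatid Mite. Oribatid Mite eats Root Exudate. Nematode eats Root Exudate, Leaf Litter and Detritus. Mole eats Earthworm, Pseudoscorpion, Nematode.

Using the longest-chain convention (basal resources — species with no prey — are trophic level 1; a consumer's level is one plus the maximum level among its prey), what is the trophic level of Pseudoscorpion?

Root Exudate has no prey (basal) → level 1.
Oribatid Mite eats Root Exudate → level 2.
Pseudoscorpion eats Oribatid Mite → level 3.

Trophic level 3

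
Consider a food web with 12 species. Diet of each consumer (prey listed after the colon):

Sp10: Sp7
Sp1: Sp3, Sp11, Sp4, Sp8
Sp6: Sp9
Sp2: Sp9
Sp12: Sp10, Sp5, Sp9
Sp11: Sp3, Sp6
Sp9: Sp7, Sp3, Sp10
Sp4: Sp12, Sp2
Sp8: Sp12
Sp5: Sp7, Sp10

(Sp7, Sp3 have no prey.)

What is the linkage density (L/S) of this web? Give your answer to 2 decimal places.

There are L = 20 links among S = 12 species.
L/S = 20/12 = 1.6667 ≈ 1.67.

L/S = 1.67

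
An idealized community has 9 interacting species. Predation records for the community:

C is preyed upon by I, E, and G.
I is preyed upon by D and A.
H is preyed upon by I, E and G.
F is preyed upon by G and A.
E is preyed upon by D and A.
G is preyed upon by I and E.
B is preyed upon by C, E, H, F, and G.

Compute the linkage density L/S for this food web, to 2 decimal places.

There are L = 19 links among S = 9 species.
L/S = 19/9 = 2.1111 ≈ 2.11.

L/S = 2.11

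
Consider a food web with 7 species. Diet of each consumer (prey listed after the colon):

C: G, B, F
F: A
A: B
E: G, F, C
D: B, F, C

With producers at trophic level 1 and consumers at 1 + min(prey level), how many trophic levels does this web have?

3

Producers (level 1): G, B.
Following each consumer down to its lowest-level prey: B → A → F (levels 1 through 3).
All prey of F (A 2) are at level 2 or above, so F is at level 1 + 2 = 3.
Every consumer has at least one prey at level 2 or below, so none exceeds level 3.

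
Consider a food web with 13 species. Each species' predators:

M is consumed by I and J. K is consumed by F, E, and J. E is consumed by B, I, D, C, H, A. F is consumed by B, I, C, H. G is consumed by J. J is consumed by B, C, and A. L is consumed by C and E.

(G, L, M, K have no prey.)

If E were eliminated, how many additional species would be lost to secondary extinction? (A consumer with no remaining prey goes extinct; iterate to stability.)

Remove E.
Round 1: D (all prey gone) → extinct.
No further losses. Total secondary extinctions: 1.

1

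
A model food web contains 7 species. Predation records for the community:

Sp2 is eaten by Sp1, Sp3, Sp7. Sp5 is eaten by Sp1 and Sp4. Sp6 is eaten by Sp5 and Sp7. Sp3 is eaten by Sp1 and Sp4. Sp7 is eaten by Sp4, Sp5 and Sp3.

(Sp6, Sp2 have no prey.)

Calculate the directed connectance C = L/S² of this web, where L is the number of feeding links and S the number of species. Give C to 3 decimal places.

C = 0.245

The web has S = 7 species and L = 12 feeding links.
C = L / S² = 12 / 49 = 0.2449 ≈ 0.245.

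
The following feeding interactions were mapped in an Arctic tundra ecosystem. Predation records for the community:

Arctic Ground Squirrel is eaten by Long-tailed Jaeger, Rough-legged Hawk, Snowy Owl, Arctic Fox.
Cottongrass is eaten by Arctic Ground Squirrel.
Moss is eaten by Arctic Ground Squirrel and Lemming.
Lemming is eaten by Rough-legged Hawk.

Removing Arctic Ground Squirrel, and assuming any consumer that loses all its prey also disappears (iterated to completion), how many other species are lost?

Remove Arctic Ground Squirrel.
Round 1: Snowy Owl (all prey gone), Long-tailed Jaeger (all prey gone), Arctic Fox (all prey gone) → extinct.
No further losses. Total secondary extinctions: 3.

3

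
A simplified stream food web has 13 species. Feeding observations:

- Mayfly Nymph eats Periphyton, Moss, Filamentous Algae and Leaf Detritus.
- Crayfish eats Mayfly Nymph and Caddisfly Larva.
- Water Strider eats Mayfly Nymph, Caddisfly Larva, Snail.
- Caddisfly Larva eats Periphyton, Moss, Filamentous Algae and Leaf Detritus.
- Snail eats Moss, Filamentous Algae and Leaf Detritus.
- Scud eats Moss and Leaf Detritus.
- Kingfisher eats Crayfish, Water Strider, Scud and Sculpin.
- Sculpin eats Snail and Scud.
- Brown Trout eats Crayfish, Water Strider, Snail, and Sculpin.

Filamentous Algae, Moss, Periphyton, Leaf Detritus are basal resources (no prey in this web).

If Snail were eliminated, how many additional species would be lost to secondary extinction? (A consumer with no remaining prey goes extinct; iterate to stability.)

0

Remove Snail.
Every predator of it retains at least one other prey: Water Strider still has Mayfly Nymph, Caddisfly Larva; Sculpin still has Scud; Brown Trout still has Water Strider, Sculpin, Crayfish.
No consumer loses all prey, so no secondary extinctions occur.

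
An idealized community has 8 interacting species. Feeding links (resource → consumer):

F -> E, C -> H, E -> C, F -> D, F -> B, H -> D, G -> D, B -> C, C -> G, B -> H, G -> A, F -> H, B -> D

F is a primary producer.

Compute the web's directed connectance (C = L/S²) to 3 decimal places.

C = 0.203

The web has S = 8 species and L = 13 feeding links.
C = L / S² = 13 / 64 = 0.2031 ≈ 0.203.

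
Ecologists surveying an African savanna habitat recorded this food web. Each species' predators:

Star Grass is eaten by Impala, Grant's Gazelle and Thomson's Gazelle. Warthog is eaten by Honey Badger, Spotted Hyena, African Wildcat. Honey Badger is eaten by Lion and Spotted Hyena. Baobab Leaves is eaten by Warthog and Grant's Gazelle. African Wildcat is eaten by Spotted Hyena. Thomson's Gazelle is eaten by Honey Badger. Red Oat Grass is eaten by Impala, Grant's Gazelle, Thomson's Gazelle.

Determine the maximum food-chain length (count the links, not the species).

One longest chain: Baobab Leaves → Warthog → Honey Badger → Spotted Hyena.
It has 4 species and 3 links.

3 links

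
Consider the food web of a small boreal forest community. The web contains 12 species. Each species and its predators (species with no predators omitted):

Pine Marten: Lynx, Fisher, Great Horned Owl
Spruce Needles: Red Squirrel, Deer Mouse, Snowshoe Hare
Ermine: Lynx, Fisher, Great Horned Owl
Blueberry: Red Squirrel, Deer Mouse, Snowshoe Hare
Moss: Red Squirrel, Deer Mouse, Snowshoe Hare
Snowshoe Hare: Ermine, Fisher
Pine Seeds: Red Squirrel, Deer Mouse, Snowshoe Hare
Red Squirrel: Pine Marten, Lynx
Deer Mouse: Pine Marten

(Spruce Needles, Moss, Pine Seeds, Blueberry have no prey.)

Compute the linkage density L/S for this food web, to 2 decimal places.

L/S = 1.92

There are L = 23 links among S = 12 species.
L/S = 23/12 = 1.9167 ≈ 1.92.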